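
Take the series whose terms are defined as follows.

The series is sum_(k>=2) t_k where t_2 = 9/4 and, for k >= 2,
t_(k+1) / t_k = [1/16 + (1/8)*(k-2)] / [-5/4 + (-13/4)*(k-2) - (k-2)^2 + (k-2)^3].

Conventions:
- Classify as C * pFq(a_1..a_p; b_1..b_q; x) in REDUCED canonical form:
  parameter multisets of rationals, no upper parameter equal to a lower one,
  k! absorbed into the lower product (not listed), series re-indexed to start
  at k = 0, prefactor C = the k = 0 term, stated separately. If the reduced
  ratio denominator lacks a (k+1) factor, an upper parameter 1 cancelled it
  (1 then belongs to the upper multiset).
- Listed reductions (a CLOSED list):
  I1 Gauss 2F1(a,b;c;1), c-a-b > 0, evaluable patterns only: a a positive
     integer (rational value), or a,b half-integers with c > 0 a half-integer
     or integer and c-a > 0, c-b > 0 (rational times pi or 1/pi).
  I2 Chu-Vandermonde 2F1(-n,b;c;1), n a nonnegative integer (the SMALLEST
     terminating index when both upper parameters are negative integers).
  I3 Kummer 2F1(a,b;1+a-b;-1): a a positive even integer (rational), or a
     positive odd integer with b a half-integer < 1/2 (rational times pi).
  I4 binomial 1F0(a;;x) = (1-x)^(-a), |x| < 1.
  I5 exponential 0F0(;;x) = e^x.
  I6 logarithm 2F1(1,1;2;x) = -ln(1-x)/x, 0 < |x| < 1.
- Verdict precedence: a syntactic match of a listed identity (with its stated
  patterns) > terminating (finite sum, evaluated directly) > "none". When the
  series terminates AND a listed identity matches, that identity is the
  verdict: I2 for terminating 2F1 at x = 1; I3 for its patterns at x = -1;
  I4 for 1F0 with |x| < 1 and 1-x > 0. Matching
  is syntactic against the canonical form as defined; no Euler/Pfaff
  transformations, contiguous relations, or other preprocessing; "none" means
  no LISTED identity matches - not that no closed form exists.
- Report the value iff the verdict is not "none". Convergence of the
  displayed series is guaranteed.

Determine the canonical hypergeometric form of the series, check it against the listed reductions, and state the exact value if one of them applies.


Reduced: x = 1/8, 0F1, upper = {-}, lower = {-5/2}, C = 9/4. Verdict: none. A 0F1 with upper {-} fits none of I1-I6 at x = 1/8; the sum runs forever.

The tell: t_0 being 9/4, the expanded ratio factors over Q; C = 9/4, x = 1/8, roots give parameters.
Term ratio: r(k) = (1/8) * 1 / [(k-5/2) (k+1)] - poly over poly, x = (1/8) from leading terms; C = 9/4 at k = 0.


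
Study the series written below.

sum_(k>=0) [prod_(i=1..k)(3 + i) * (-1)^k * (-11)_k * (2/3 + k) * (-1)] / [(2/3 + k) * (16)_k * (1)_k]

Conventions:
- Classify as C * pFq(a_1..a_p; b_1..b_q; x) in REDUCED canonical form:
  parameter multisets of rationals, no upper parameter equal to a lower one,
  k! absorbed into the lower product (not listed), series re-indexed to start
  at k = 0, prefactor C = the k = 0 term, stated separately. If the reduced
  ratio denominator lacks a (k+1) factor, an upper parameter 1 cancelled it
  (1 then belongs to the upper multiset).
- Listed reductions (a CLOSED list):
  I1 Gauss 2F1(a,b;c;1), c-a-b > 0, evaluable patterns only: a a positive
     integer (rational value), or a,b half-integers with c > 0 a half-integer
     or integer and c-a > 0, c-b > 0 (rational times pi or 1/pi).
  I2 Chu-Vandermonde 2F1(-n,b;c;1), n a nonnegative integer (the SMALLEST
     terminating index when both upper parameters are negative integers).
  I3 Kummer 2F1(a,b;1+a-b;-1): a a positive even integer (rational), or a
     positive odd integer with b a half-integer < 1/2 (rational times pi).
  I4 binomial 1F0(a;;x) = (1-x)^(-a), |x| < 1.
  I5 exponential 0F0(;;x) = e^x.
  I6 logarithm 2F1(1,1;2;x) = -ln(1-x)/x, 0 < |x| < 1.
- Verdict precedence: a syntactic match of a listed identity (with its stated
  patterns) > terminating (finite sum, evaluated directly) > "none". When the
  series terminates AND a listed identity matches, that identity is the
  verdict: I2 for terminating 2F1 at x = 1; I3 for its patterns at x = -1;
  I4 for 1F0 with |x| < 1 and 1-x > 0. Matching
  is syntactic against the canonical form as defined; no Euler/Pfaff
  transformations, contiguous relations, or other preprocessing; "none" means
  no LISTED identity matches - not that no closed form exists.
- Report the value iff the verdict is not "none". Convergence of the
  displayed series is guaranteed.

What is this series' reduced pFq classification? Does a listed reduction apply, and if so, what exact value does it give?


x = -1 here; the reduced form reads 2F1, upper {-11, 4}, lower {16}, C = -1. Verdict at x = -1: Kummer's theorem (I3) matches (x = -1; c = 16 equals 1+a-b for upper {-11, 4}: listed pattern). Its exact value is -35/2.

First insight: t_0 = -1 here, and the running product (C = -1) telescopes to a rising factorial.
Term ratio: r(k) = (-1) * (k-11) (k+4) / [(k+16) (k+1)] - rational in k. x = (-1); t_0 = -1; negate the roots.


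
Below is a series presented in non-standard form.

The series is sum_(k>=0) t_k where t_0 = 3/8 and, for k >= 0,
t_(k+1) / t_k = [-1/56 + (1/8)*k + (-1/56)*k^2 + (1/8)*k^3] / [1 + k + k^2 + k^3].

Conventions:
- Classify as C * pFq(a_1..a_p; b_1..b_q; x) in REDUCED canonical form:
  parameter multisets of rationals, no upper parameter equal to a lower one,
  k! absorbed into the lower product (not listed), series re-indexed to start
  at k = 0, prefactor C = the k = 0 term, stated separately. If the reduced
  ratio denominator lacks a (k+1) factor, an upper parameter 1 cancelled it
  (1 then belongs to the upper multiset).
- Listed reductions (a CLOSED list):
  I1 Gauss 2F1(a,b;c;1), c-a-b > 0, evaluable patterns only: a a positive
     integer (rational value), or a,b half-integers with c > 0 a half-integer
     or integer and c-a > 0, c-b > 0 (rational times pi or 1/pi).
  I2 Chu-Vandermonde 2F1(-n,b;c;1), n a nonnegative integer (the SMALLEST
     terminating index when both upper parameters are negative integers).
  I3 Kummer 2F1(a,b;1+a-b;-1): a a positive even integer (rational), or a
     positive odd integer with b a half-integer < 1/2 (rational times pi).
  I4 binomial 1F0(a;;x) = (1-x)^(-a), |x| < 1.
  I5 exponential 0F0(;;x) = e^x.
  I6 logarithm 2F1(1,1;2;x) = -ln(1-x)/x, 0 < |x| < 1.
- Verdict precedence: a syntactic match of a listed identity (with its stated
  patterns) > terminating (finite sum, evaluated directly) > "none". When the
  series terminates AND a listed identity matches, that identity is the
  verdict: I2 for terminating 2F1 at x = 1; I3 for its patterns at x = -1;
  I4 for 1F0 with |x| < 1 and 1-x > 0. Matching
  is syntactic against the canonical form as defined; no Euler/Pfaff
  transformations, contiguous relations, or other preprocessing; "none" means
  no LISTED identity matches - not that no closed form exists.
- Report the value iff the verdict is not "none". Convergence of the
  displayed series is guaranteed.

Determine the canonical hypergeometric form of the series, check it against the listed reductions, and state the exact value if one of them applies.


At argument 1/8: a 1F0 with upper {-1/7}, lower {-}, scaled by C = 3/8. Verdict: the binomial series (I4) applies (the 1F0 binomial series: exponent 1/7, x = 1/8). Sum: (3/8) * (7/8)^(1/7).

The tell: t_0 being 3/8, factor the ratio over Q (C = 3/8, x = 1/8): negated roots = parameters.
Consecutive-term ratio: r(k) = (1/8) * (k-1/7) / [(k+1)] - rational; roots negated = parameters, x = (1/8), C = 3/8.


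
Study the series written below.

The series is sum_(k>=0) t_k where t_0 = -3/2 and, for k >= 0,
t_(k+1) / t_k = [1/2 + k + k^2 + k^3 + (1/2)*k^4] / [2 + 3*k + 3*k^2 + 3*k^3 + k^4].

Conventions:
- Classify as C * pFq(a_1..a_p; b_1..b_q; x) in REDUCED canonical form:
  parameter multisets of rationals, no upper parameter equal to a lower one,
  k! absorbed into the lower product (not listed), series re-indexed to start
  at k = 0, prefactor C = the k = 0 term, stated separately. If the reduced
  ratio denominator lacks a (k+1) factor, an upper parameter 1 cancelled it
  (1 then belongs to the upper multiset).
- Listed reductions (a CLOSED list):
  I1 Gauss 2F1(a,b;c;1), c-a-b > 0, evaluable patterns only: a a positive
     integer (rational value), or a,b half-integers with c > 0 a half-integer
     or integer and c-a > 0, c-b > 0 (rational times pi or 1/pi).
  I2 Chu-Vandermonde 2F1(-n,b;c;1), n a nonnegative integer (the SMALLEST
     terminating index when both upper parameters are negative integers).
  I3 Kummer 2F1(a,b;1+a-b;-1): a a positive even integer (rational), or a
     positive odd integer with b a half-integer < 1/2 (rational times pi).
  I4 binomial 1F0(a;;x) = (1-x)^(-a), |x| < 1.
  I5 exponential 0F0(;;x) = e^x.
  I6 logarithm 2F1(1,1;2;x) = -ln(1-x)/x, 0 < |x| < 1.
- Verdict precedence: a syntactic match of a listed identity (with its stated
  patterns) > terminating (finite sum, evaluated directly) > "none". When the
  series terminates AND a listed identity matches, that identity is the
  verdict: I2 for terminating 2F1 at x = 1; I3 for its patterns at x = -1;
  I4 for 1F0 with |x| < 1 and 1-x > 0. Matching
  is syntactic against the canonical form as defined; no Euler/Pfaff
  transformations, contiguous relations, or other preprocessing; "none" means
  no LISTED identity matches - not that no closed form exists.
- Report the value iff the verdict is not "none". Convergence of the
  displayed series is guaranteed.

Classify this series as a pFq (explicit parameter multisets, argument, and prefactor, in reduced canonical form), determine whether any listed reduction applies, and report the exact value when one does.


Prefactor -3/2, argument 1/2: 2F1 with upper {1, 1} over lower {2}. Verdict at x = 1/2: logarithm (I6) matches (the logarithm: parameters (1,1;2), x = 1/2). Exact value: 3 * ln(1/2).

The tell: with t_0 = -3/2, the ratio is unreduced: k^2 + 1 divides both sides (C = -3/2).
Step ratio: r(k) = (1/2) * (k+1) (k+1) / [(k+2) (k+1)] - rational; roots negated = parameters, x = (1/2), C = -3/2.


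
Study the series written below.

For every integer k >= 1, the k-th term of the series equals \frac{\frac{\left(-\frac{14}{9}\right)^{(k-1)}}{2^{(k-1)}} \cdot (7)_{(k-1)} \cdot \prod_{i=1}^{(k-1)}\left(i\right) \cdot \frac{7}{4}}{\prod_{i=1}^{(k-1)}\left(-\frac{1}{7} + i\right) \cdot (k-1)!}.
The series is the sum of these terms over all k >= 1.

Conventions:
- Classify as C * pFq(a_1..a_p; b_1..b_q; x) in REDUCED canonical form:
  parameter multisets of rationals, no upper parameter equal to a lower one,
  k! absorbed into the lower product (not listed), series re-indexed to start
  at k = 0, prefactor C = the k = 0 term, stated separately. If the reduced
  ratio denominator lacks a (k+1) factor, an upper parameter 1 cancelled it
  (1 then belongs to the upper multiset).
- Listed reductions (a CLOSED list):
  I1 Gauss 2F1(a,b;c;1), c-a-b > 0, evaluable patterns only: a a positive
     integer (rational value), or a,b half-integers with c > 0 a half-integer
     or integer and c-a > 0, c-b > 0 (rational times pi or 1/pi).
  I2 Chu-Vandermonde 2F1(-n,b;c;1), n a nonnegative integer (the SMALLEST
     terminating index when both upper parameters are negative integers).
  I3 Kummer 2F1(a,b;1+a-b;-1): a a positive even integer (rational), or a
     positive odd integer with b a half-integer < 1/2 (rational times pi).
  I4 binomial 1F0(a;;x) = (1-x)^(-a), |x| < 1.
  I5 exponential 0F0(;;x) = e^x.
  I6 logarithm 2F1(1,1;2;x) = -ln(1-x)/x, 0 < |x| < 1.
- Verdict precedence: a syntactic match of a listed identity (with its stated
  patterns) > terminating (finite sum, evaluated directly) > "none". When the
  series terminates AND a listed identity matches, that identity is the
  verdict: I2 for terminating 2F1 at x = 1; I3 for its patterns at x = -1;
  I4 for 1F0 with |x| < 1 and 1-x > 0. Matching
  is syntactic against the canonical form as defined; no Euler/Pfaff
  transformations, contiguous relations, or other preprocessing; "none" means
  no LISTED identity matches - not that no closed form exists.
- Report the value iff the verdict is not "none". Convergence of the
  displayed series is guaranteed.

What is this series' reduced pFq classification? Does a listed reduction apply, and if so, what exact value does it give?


Canonical form: C = \frac{7}{4} times 2F1 with upper {1, 7}, lower {\frac{6}{7}}, x = -\frac{7}{9}. Verdict: no listed reduction: x = -\frac{7}{9} and upper {1, 7} fail every I1-I6 pattern.

Key step: t_0 being \frac{7}{4}, the two k-th powers (prefactor 7/4) combine into one argument.
Term ratio: r(k) = -\frac{7}{9} * (k+1) (k+7) / [(k+\frac{6}{7}) (k+1)] - rational; roots negated = parameters, x = -\frac{7}{9}, C = \frac{7}{4}.


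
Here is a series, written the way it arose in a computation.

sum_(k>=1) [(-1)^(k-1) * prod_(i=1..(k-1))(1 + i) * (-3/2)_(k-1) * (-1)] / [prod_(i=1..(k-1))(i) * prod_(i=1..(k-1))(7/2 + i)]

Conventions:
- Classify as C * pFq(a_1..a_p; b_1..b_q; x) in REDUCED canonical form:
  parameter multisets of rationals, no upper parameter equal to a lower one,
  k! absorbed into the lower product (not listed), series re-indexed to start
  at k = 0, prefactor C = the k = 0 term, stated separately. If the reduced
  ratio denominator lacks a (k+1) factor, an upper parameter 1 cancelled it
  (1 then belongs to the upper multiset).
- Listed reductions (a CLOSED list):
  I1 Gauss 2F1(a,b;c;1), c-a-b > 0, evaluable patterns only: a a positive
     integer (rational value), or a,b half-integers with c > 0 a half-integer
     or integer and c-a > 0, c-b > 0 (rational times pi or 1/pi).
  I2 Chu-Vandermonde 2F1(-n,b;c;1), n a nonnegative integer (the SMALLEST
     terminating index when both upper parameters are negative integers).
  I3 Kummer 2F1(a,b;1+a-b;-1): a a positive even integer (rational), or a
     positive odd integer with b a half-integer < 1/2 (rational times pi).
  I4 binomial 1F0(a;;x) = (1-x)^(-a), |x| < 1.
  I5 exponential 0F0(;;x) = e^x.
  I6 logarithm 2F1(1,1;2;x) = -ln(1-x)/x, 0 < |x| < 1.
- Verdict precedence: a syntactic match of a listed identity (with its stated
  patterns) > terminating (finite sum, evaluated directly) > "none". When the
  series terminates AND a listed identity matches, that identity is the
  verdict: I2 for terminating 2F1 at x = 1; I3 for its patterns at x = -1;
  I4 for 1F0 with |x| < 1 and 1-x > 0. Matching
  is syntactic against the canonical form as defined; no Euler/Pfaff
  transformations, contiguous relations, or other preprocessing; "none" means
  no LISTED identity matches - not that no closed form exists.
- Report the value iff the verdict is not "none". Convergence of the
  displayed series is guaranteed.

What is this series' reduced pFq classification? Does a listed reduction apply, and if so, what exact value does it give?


At argument -1: a 2F1 with upper {-3/2, 2}, lower {9/2}, scaled by C = -1. Verdict: Kummer (I3) applies (x = -1; c = 9/2 equals 1+a-b for upper {-3/2, 2}: listed pattern). Hence: -7/4.

Key step: from the first term -1: the running product (prefactor -1) telescopes to a rising factorial.
Adjacent-term ratio: r(k) = (-1) * (k-3/2) (k+2) / [(k+9/2) (k+1)] - rational in k. x = (-1); t_0 = -1; negate the roots.


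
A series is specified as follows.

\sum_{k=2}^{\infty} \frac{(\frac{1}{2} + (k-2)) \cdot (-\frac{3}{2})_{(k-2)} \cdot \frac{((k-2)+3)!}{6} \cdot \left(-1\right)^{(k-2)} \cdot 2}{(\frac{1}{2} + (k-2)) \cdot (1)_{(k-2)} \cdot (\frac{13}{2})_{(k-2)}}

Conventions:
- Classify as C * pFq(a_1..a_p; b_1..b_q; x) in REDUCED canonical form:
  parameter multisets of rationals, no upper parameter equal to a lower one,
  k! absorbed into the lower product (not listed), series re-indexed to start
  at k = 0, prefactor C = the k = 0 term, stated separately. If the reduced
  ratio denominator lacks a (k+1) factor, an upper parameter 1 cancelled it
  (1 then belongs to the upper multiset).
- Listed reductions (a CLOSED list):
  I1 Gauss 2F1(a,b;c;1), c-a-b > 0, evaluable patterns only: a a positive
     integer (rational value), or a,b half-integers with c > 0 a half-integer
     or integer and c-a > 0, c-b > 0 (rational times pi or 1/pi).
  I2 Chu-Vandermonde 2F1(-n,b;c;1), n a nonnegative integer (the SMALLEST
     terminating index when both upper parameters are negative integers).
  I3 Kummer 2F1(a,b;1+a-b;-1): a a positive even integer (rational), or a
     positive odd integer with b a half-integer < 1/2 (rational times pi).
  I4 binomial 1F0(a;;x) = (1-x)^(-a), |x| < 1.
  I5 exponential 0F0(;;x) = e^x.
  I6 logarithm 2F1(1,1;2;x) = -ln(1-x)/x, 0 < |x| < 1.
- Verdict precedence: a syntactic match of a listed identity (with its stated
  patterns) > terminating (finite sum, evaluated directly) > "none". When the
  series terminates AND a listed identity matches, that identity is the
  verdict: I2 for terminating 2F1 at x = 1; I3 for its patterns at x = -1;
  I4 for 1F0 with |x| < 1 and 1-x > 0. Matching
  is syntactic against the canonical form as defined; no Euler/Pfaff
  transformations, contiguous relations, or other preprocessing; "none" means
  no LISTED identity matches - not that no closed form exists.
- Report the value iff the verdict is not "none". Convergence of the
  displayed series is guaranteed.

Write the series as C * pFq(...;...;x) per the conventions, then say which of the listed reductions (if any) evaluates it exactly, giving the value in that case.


At argument -1: a 2F1 with upper {-\frac{3}{2}, 4}, lower {\frac{13}{2}}, scaled by C = 2. Verdict: Kummer's theorem (I3) fires (x = -1; c = \frac{13}{2} equals 1+a-b for upper {-\frac{3}{2}, 4}: listed pattern). Hence: \frac{33}{8}.

The tell: x = -1 and (1)_k (C = 2, x = -1) is k! itself.
Ratio: r(k) = -1 * (k-\frac{3}{2}) (k+4) / [(k+\frac{13}{2}) (k+1)] - rational; roots negated = parameters, x = -1, C = 2.


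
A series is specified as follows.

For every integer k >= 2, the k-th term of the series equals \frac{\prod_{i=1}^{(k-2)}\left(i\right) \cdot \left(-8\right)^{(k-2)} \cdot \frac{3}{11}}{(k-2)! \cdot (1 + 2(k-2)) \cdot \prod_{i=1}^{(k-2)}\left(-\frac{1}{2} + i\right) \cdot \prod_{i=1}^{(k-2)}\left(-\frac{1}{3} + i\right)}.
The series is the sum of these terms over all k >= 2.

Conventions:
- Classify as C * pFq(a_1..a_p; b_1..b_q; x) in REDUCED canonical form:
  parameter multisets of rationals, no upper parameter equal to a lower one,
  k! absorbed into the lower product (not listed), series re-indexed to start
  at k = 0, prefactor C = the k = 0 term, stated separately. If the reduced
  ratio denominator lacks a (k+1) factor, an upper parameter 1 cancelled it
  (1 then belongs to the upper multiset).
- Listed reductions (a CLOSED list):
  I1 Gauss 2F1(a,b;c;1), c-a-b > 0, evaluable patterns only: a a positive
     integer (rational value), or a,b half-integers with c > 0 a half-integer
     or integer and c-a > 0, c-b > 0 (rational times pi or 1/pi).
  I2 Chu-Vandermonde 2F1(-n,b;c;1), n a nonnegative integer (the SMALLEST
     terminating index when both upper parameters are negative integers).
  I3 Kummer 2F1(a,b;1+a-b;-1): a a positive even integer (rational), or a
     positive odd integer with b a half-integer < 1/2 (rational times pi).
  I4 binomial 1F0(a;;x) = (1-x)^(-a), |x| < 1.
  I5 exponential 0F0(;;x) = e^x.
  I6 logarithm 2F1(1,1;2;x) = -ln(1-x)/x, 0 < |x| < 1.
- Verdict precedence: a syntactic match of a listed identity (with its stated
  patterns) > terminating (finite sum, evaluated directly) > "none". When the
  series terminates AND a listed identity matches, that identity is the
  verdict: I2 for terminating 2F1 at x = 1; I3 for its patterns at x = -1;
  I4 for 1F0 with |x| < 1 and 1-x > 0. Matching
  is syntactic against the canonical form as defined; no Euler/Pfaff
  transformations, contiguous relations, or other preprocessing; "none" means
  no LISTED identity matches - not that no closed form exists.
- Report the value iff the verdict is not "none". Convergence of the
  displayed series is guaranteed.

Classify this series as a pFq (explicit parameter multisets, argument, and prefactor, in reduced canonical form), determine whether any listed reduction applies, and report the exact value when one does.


At argument -8: a 1F2 with upper {1}, lower {\frac{2}{3}, \frac{3}{2}}, scaled by C = \frac{3}{11}. Verdict: none - this 1F2 at x = -8 matches no listed pattern, and upper {1} holds no stopper.

First insight: t_0 = \frac{3}{11} here, and the lower running product (C = 3/11) is a rising factorial.
Adjacent-term ratio: r(k) = -8 * (k+1) / [(k+\frac{2}{3}) (k+\frac{3}{2}) (k+1)] - poly over poly, x = -8 from leading terms; C = \frac{3}{11} at k = 0.


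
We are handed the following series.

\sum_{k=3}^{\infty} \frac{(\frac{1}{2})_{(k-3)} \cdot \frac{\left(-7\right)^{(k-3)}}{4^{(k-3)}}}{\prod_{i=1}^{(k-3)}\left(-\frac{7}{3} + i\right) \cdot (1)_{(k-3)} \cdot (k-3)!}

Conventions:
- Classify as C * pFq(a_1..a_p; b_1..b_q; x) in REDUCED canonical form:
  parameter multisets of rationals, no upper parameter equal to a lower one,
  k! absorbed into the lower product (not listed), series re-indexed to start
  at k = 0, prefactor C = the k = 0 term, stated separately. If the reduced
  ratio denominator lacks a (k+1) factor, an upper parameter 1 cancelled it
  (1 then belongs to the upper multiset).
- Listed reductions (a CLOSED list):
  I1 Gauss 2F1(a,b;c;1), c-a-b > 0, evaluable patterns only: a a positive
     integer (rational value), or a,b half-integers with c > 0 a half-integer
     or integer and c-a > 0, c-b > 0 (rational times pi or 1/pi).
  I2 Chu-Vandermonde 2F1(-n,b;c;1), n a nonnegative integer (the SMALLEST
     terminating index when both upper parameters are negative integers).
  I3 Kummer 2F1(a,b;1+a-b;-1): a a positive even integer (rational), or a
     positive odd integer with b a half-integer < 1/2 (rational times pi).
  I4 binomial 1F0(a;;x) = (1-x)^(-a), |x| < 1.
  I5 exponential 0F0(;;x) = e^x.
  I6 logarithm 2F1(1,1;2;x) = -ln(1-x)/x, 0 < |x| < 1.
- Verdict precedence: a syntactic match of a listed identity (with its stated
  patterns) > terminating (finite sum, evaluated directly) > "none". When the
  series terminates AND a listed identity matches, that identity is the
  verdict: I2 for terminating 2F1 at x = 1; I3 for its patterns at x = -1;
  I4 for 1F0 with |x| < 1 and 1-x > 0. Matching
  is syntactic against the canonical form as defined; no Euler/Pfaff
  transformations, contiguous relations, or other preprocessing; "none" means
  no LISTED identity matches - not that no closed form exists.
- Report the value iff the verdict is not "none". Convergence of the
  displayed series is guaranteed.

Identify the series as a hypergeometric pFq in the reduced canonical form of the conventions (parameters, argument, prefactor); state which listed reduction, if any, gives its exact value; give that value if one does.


Canonical form: C = 1 times 1F2 with upper {\frac{1}{2}}, lower {-\frac{4}{3}, 1}, x = -\frac{7}{4}. Verdict: none - this 1F2 at x = -\frac{7}{4} matches no listed pattern, and upper {\frac{1}{2}} holds no stopper.

Structural cue: t_0 = 1 here, and the two geometric factors (prefactor 1) combine into one argument.
Step ratio: r(k) = -\frac{7}{4} * (k+\frac{1}{2}) / [(k-\frac{4}{3}) (k+1) (k+1)] - poly over poly, x = -\frac{7}{4} from leading terms; C = 1 at k = 0.


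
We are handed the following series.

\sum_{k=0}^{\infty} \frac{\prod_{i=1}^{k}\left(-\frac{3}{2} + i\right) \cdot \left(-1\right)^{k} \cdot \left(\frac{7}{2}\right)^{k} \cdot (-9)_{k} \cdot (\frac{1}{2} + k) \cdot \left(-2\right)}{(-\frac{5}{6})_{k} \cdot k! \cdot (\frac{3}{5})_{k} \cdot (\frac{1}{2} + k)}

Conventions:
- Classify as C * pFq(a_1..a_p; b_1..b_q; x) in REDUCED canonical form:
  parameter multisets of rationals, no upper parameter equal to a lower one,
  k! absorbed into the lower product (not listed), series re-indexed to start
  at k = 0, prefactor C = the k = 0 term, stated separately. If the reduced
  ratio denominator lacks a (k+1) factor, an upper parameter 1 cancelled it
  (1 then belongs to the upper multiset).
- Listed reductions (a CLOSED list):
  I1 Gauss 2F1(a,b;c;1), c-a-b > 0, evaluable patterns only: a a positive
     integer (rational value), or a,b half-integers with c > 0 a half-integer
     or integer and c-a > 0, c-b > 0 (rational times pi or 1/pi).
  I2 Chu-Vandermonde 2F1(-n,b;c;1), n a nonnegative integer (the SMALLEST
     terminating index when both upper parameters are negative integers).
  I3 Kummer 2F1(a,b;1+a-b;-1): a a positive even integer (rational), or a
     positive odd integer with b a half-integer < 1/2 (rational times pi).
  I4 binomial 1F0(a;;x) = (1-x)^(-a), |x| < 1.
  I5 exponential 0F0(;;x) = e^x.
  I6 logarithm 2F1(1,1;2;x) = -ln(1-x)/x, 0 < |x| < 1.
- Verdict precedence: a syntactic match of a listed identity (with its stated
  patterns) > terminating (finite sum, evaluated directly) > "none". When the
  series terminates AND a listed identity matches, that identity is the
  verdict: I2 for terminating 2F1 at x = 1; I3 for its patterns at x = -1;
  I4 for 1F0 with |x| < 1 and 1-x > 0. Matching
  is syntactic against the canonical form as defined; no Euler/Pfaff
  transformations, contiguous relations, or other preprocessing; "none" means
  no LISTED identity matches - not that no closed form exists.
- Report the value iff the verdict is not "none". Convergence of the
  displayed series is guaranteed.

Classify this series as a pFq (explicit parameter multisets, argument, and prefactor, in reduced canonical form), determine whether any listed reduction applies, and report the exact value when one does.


Canonical form: C = -2 times 2F2 with upper {-9, -\frac{1}{2}}, lower {-\frac{5}{6}, \frac{3}{5}}, x = -\frac{7}{2}. Verdict: terminating - upper parameter -9 makes this a finite sum (last index 9), evaluated exactly. Its exact value is -\frac{258780190280467330925}{7501163889197056}.

First insight: from the first term -2: the running product (C = -2) telescopes to a rising factorial.
Ratio: r(k) = -\frac{7}{2} * (k-9) (k-\frac{1}{2}) / [(k-\frac{5}{6}) (k+\frac{3}{5}) (k+1)] - rational in k, leading ratio -\frac{7}{2}; with t_0 = -2, classification follows.


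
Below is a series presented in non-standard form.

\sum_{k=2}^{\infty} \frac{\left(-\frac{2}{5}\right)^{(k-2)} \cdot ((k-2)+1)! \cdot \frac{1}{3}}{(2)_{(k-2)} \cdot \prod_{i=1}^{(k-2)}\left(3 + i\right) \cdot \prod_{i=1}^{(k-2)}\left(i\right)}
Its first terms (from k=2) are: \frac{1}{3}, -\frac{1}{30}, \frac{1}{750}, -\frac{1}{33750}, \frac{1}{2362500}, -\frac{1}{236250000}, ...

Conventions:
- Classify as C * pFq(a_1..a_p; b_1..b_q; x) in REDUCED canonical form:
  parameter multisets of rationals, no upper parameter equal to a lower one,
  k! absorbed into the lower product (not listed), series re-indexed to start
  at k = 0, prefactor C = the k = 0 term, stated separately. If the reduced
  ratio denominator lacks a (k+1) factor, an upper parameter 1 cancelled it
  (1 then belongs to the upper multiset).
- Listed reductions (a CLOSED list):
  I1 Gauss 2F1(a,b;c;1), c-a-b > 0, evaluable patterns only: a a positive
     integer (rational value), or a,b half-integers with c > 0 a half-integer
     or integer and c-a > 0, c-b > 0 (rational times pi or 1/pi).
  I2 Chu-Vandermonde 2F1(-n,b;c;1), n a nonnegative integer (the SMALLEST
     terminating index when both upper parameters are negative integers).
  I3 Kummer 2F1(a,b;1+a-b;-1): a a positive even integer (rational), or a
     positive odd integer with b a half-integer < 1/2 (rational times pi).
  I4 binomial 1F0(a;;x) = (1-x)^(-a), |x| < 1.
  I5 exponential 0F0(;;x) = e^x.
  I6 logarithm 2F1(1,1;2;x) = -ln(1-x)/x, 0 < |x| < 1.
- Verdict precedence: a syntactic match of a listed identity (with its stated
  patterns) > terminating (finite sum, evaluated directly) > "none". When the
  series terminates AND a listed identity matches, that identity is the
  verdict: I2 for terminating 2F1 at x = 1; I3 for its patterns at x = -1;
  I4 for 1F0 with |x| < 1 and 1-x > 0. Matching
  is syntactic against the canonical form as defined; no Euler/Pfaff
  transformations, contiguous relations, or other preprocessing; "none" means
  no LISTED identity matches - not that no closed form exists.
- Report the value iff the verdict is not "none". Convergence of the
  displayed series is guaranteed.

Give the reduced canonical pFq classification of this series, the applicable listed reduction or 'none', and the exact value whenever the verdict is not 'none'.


x = -\frac{2}{5} here; the reduced form reads 0F1, upper {-}, lower {4}, C = \frac{1}{3}. Verdict: none (x = -\frac{2}{5}): each listed identity misses the multisets {-} ; {4}.

First insight: from the first term \frac{1}{3}: the product of the first k integers (C = 1/3) is k!.
Consecutive-term ratio: r(k) = -\frac{2}{5} * 1 / [(k+4) (k+1)] - rational in k. x = -\frac{2}{5}; t_0 = \frac{1}{3}; negate the roots.


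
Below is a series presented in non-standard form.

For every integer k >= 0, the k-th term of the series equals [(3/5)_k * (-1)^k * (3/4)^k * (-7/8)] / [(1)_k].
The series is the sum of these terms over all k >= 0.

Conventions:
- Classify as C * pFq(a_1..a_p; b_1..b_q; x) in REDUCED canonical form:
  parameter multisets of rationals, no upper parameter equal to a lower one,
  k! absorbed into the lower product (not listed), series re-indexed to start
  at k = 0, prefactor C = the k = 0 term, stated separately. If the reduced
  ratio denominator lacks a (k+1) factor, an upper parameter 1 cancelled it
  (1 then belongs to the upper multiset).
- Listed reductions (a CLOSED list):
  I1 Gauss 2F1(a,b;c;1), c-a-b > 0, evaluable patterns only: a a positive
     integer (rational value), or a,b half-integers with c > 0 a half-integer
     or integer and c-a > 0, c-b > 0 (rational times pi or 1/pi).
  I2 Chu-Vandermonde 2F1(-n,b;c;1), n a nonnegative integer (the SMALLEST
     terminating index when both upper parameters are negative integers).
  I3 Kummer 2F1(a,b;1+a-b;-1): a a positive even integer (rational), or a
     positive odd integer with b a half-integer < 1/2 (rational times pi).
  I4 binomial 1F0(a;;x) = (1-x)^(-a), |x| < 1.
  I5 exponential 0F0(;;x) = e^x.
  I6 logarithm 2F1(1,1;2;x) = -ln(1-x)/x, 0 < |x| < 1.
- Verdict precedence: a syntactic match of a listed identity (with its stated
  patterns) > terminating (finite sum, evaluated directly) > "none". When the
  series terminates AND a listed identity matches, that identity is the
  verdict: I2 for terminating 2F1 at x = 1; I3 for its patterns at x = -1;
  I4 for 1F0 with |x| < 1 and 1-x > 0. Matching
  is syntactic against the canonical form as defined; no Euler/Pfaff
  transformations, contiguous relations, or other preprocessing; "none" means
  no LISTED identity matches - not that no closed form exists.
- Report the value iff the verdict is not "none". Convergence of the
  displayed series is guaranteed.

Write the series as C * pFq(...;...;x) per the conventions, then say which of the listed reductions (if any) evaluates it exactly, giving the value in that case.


Structural cue: x = (-3/4) and the (-1)^k factor (prefactor -7/8) folds into the argument's sign.
Step ratio: r(k) = (-3/4) * (k+3/5) / [(k+1)] - poly over poly, x = (-3/4) from leading terms; C = -7/8 at k = 0.

x = -3/4 here; the reduced form reads 1F0, upper {3/5}, lower {-}, C = -7/8. Verdict: the binomial series (I4) fires (the 1F0 binomial series: exponent -3/5, x = -3/4). Value: (-7/8) * (7/4)^(-3/5).


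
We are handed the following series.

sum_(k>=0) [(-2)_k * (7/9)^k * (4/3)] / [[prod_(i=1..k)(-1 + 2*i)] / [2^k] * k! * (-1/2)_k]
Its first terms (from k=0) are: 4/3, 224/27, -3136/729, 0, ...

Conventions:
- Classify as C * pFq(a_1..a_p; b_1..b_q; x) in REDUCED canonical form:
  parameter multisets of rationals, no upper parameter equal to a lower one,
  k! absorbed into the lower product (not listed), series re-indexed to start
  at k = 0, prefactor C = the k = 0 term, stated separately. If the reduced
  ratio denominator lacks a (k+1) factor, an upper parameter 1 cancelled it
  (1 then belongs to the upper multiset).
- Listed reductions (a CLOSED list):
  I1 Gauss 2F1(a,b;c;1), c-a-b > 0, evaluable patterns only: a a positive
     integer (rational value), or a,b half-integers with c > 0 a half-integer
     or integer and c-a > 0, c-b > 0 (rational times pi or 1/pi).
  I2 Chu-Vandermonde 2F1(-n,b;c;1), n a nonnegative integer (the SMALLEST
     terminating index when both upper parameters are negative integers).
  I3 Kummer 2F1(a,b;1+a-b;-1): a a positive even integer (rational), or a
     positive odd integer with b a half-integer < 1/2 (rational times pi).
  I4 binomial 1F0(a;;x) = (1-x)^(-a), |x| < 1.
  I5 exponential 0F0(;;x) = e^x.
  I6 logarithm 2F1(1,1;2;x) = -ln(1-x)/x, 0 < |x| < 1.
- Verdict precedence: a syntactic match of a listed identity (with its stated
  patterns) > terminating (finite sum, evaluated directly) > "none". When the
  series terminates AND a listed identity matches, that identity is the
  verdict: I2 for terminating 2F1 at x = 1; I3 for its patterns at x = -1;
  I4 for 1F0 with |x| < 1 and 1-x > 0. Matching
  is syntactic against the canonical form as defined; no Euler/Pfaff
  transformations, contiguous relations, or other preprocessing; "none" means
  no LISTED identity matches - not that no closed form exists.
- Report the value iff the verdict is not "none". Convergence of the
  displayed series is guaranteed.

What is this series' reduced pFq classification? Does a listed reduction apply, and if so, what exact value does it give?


Structural cue: from the first term 4/3: the lower odd product (prefactor 4/3) is 2^k (1/2)_k.
Term ratio: r(k) = (7/9) * (k-2) / [(k-1/2) (k+1/2) (k+1)] - rational; roots negated = parameters, x = (7/9), C = 4/3.

At argument 7/9: a 1F2 with upper {-2}, lower {-1/2, 1/2}, scaled by C = 4/3. Verdict: terminating. (-2)_k vanishes past k = 2, leaving a 3-term sum, computed directly. Sum: 3884/729.


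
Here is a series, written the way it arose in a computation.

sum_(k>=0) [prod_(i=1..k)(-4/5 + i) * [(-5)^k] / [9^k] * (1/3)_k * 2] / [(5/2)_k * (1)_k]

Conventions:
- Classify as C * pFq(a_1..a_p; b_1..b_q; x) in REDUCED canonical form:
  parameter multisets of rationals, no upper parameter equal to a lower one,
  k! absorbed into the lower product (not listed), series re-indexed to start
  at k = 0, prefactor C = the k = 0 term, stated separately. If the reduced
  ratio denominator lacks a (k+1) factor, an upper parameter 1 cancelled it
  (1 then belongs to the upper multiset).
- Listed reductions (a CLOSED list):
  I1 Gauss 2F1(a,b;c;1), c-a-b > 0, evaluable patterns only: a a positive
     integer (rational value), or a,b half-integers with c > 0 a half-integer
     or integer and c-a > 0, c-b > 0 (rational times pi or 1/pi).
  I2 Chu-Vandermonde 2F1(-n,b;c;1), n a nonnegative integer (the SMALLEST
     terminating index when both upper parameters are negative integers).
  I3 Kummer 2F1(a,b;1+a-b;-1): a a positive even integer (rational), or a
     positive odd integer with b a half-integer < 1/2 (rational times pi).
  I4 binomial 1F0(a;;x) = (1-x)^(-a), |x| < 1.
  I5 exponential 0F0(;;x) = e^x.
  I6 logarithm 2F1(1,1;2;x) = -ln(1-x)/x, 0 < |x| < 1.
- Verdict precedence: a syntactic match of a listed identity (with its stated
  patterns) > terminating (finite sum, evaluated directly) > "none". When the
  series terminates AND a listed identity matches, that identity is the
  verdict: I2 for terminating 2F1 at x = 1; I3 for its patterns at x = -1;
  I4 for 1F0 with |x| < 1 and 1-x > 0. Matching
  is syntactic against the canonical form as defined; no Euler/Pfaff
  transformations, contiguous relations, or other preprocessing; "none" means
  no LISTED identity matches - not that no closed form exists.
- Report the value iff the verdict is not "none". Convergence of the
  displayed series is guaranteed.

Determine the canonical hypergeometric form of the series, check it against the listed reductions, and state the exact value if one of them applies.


Key step: t_0 = 2 here, and the two geometric factors (C = 2) combine into one argument.
Consecutive-term ratio: r(k) = (-5/9) * (k+1/5) (k+1/3) / [(k+5/2) (k+1)] - rational; roots negated = parameters, x = (-5/9), C = 2.

Classification (C = 2): 2F1 with upper {1/5, 1/3}, lower {5/2}, argument x = -5/9. Verdict: none. A 2F1 with upper {1/5, 1/3} fits none of I1-I6 at x = -5/9; the sum runs forever.


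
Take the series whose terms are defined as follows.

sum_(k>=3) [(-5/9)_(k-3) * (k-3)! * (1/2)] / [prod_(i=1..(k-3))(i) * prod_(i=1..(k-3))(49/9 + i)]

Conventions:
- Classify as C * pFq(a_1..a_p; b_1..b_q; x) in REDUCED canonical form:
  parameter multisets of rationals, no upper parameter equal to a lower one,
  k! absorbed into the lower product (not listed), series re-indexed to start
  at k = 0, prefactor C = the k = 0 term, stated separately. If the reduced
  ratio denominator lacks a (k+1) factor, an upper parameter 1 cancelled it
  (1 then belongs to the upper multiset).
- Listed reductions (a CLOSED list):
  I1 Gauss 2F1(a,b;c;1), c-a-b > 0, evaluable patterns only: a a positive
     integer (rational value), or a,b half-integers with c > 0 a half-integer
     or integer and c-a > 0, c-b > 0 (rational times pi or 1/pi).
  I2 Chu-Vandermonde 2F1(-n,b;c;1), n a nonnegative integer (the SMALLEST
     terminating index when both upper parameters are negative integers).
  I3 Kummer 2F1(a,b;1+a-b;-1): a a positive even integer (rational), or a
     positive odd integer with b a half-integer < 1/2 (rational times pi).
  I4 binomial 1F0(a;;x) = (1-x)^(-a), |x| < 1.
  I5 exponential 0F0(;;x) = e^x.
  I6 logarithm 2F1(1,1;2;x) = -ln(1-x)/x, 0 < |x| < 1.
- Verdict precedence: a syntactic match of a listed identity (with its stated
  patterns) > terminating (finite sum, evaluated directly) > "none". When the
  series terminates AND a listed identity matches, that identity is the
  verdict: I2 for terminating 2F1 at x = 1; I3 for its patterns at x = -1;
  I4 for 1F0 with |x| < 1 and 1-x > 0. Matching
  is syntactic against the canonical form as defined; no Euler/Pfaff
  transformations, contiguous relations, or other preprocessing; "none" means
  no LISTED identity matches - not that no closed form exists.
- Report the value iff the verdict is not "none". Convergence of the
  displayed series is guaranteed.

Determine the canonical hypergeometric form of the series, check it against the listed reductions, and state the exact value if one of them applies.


Prefactor 1/2, argument 1: 2F1 with upper {-5/9, 1} over lower {58/9}. Verdict (x = 1): Gauss's theorem (I1) applies (x = 1: the Gamma ratio telescopes since c-a-b = 6 > 0 and a = 1 in Z>0). Exact value: 49/108.

Key observation: from the first term 1/2: the lower running product (prefactor 1/2) is a rising factorial.
Consecutive-term ratio: r(k) = 1 * (k-5/9) (k+1) / [(k+58/9) (k+1)] - poly over poly, x = 1 from leading terms; C = 1/2 at k = 0.


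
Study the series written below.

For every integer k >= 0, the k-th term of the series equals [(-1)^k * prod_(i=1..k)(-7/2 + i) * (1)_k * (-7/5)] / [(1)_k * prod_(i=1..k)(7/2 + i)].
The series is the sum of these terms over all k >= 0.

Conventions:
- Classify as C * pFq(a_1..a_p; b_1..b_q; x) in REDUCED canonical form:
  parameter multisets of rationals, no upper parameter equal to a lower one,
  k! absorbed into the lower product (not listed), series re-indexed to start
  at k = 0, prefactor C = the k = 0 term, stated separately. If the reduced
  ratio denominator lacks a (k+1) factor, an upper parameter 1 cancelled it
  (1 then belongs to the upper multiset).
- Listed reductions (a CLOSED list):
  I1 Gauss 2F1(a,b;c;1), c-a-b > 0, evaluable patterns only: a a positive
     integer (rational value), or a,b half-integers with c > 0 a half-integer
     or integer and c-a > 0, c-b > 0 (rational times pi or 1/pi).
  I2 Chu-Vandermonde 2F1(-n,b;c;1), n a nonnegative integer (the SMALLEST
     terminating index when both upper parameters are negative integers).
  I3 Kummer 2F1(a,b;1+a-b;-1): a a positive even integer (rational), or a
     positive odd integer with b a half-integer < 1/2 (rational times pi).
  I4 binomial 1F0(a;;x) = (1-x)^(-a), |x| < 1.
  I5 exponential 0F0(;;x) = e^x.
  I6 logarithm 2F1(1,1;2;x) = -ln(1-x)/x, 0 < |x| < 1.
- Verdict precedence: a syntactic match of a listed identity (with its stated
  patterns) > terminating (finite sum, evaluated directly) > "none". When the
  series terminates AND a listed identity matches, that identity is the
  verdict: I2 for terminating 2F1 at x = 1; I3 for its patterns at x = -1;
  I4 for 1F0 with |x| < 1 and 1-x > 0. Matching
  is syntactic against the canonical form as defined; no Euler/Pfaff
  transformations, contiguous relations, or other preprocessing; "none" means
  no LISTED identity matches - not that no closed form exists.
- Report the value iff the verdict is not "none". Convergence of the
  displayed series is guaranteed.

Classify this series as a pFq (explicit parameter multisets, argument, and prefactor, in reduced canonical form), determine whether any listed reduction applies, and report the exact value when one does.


This is -7/5 * 2F1(-5/2, 1; 9/2; -1) in reduced canonical form. Verdict: the Kummer evaluation I3 fires (x = -1; c = 9/2 equals 1+a-b for upper {-5/2, 1}: listed pattern). Value: (-49/64) * pi.

Structural cue: t_0 = -7/5 here, and the running product (prefactor -7/5) telescopes to a rising factorial.
Term ratio: r(k) = (-1) * (k-5/2) (k+1) / [(k+9/2) (k+1)] - rational; roots negated = parameters, x = (-1), C = -7/5.
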